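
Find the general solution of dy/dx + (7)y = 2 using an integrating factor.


P(x) = 7, Q(x) = 2; integrating factor μ = e^(7x).
(μ y)' = 2e^(7x) ⇒ μ y = (2/7)e^(7x) + C.
Divide by μ: y = 2/7 + Ce^(-7x).


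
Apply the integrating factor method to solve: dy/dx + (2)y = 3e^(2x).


P(x) = 2 ⇒ μ = e^(2x).
(μ y)' = 3e^(4x) ⇒ μ y = (3/4)e^(4x) + C.
Divide by μ: y = (3/4)e^(2x) + Ce^(-2x).


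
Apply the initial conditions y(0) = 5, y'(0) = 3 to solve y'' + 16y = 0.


Characteristic roots of r² + 16 = 0 are ±4i, so y = C₁cos(4x) + C₂sin(4x).
Apply y(0) = 5: C₁ = 5. Differentiate and apply y'(0) = 3: 4·C₂ = 3, so C₂ = 3/4.
Particular solution: y = 5cos(4x) + (3/4)sin(4x).


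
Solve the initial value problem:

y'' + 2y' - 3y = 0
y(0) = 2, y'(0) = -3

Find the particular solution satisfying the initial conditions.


Characteristic roots of r² + 2r - 3 = 0 are -3, 1.
General solution y = c₁ e^(-3x) + c₂ e^(x).
Apply y(0) = 2: c₁ + c₂ = 2. Apply y'(0) = -3: -3 c₁ + 1 c₂ = -3.
Solve: c₁ = 5/4, c₂ = 3/4.
Particular solution: y = (5/4)e^(-3x) + (3/4)e^(x).


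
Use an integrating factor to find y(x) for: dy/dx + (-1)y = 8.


P(x) = -1 ⇒ μ = e^(-x).
(μ y)' = 8e^(-x) ⇒ μ y = -8e^(-x) + C.
Divide by μ: y = -8 + Ce^(x).


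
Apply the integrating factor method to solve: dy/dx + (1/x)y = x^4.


P(x) = 1/x ⇒ μ = x^1.
(x^1 y)' = x^5 ⇒ x^1 y = x^6/(6) + C.
Solve for y: y = (1/6)x^5 + C/x^1.


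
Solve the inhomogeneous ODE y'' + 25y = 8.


Homogeneous part: r² + 25 = 0 ⇒ r = ±5i, so y_h = C₁cos(5x) + C₂sin(5x).
Try constant y_p = A; plug in: 25A = 8 ⇒ A = 8/25.
General solution: y = C₁cos(5x) + C₂sin(5x) + 8/25.


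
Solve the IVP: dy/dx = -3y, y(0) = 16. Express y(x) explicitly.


General solution of y' = -3y is y = Ce^(-3x).
Apply y(0) = 16: C = 16.
Particular solution: y = 16e^(-3x).


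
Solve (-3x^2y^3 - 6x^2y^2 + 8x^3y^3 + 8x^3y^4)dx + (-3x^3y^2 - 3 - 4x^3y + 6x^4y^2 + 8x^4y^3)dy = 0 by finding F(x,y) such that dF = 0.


Check exactness: ∂M/∂y = -9x^2y^2 - 12x^2y + 24x^3y^2 + 32x^3y^3 and ∂N/∂x = -9x^2y^2 - 12x^2y + 24x^3y^2 + 32x^3y^3; equal, so the equation is exact.
Integrate M with respect to x (treating y as constant): ∫M dx = -x^3y^3 - 2x^3y^2 + 2x^4y^3 + 2x^4y^4 + h(y).
Differentiate w.r.t. y and set equal to N: the x-dependent terms already match, leaving h'(y) = -3. Integrate: h(y) = -3y.
So F(x,y) = -x^3y^3 - 3y - 2x^3y^2 + 2x^4y^3 + 2x^4y^4.
General solution: -x^3y^3 - 3y - 2x^3y^2 + 2x^4y^3 + 2x^4y^4 = C.


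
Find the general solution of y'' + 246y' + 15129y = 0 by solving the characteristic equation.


Characteristic equation: r² + 246r + 15129 = 0, i.e. (r + 123)² = 0.
Repeated root r = -123; include an x factor for the second linearly independent solution.
General solution: y = (C₁ + C₂x)e^(-123x).


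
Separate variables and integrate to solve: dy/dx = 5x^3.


Integrate both sides with respect to x: y = ∫ 5x^3 dx = (5/4)x^4 + C.


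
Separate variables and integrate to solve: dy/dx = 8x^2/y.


Separate variables: y dy = 8x^2 dx.
Integrate both sides: y²/2 = (8/3)x^3 + C₀.
Multiply by 2: y² = (16/3)x^3 + C.


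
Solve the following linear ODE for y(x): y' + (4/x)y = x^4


P(x) = 4/x ⇒ μ = x^4.
(x^4 y)' = x^8 ⇒ x^4 y = x^9/(9) + C.
Solve for y: y = (1/9)x^5 + C/x^4.


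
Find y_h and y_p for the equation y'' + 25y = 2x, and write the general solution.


Homogeneous: r² + 25 = 0 ⇒ r = ±5i, y_h = C₁cos(5x) + C₂sin(5x).
Polynomial forcing; try y_p = Ax + B. Then y_p'' + 25 y_p = 25(Ax + B) = 2x, so B = 0 and A = 2/25.
General solution: y = C₁cos(5x) + C₂sin(5x) + (2/25)x.


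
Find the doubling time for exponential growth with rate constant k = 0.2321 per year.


Exponential growth: P(t) = P₀ e^(0.2321t). Set P(t)/P₀ = 2: e^(0.2321t) = 2.
Solve: t = ln(2)/0.2321 ≈ 2.99 years.


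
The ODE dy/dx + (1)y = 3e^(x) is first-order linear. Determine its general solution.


P(x) = 1 ⇒ μ = e^(x).
(μ y)' = 3e^(2x) ⇒ μ y = (3/2)e^(2x) + C.
Divide by μ: y = (3/2)e^(x) + Ce^(-x).


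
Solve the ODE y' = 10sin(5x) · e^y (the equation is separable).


Separate: e^(-y) dy = 10sin(5x) dx.
Integrate: -e^(-y) = -2cos(5x) + C₀.
Rearrange: e^(-y) = 2cos(5x) + C.


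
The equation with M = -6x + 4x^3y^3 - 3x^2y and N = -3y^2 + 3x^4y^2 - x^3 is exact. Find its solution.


Check exactness: ∂M/∂y = 12x^3y^2 - 3x^2 and ∂N/∂x = 12x^3y^2 - 3x^2; equal, so the equation is exact.
Integrate M with respect to x (treating y as constant): ∫M dx = -3x^2 + x^4y^3 - x^3y + h(y).
Differentiate w.r.t. y and set equal to N: the x-dependent terms already match, leaving h'(y) = -3y^2. Integrate: h(y) = -y^3.
So F(x,y) = -y^3 - 3x^2 + x^4y^3 - x^3y.
General solution: -y^3 - 3x^2 + x^4y^3 - x^3y = C.


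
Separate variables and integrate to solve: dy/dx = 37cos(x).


g(y) = 1, so integrate directly: y = ∫ 37cos(x) dx = 37sin(x) + C.


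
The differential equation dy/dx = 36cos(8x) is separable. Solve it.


g(y) = 1, so integrate directly: y = ∫ 36cos(8x) dx = (9/2)sin(8x) + C.


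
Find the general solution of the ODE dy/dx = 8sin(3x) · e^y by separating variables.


Separate: e^(-y) dy = 8sin(3x) dx.
Integrate: -e^(-y) = -(8/3)cos(3x) + C₀.
Rearrange: e^(-y) = (8/3)cos(3x) + C.


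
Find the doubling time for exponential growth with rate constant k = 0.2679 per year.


Exponential growth: P(t) = P₀ e^(0.2679t). Set P(t)/P₀ = 2: e^(0.2679t) = 2.
Solve: t = ln(2)/0.2679 ≈ 2.59 years.


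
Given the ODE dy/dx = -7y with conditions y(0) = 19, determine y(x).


General solution of y' = -7y is y = Ce^(-7x).
Apply y(0) = 19: C = 19.
Particular solution: y = 19e^(-7x).


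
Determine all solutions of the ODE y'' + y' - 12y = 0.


Characteristic equation: r² + r - 12 = 0.
Factor: (r + 4)(r - 3) = 0 ⇒ r = -4, 3 (distinct real).
General solution: y = C₁e^(-4x) + C₂e^(3x).


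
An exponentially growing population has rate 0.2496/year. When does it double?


Exponential growth: P(t) = P₀ e^(0.2496t). Set P(t)/P₀ = 2: e^(0.2496t) = 2.
Solve: t = ln(2)/0.2496 ≈ 2.78 years.


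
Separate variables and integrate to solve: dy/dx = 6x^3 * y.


Separate variables: dy/y = 6x^3 dx.
Integrate: ln|y| = (3/2)x^4 + C₀.
Exponentiate: y = Ce^((3/2)x^4).


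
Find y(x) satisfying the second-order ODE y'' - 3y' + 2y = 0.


Characteristic equation: r² - 3r + 2 = 0.
Factor: (r - 2)(r - 1) = 0 ⇒ r = 2, 1 (distinct real).
General solution: y = C₁e^(2x) + C₂e^(x).


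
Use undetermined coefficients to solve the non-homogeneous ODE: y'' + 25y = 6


Homogeneous part: r² + 25 = 0 ⇒ r = ±5i, so y_h = C₁cos(5x) + C₂sin(5x).
Try constant y_p = A; plug in: 25A = 6 ⇒ A = 6/25.
General solution: y = C₁cos(5x) + C₂sin(5x) + 6/25.


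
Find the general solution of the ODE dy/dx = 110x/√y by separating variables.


Separate: √y dy = 110x dx.
Integrate: (2/3)y^(3/2) = 55x² + C.


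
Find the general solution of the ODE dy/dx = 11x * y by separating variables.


Separate variables: dy/y = 11x dx.
Integrate: ln|y| = (11/2)x^2 + C₀.
Exponentiate: y = Ce^((11/2)x^2).


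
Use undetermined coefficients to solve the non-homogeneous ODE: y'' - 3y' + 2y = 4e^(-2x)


Characteristic roots of r² - 3r + 2 = 0 are 1, 2.
y_h = C₁e^(x) + C₂e^(2x).
Forcing exponent -2 is not a characteristic root; try y_p = Ae^(-2x).
Substitute: A·(4 + (-3)·-2 + (2)) = A·12 = 4, so A = 1/3.
General solution: y = C₁e^(x) + C₂e^(2x) + (1/3)e^(-2x).


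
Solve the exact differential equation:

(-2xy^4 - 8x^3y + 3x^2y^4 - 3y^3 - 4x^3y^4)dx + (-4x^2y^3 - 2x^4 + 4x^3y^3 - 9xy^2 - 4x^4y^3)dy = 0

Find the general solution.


Check exactness: ∂M/∂y = -8xy^3 - 8x^3 + 12x^2y^3 - 9y^2 - 16x^3y^3 and ∂N/∂x = -8xy^3 - 8x^3 + 12x^2y^3 - 9y^2 - 16x^3y^3; equal, so the equation is exact.
Integrate M with respect to x (treating y as constant): ∫M dx = -x^2y^4 - 2x^4y + x^3y^4 - 3xy^3 - x^4y^4 + h(y).
Differentiate w.r.t. y and set equal to N: all terms match, so h'(y) = 0 and h is a constant absorbed into C.
General solution: -x^2y^4 - 2x^4y + x^3y^4 - 3xy^3 - x^4y^4 = C.


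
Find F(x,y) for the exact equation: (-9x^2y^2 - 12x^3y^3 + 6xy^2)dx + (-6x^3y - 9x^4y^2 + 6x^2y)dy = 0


Check exactness: ∂M/∂y = -18x^2y - 36x^3y^2 + 12xy and ∂N/∂x = -18x^2y - 36x^3y^2 + 12xy; equal, so the equation is exact.
Integrate M with respect to x (treating y as constant): ∫M dx = -3x^3y^2 - 3x^4y^3 + 3x^2y^2 + h(y).
Differentiate w.r.t. y and set equal to N: all terms match, so h'(y) = 0 and h is a constant absorbed into C.
General solution: -3x^3y^2 - 3x^4y^3 + 3x^2y^2 = C.


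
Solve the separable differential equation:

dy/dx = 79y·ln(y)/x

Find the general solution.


Separate: dy/[y ln(y)] = 79 dx/x.
Substitute u = ln(y): du/u = 79 dx/x.
Integrate: ln|ln(y)| = 79ln|x| + C₀, hence ln(y) = C·x^79.


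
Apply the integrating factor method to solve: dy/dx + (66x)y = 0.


P(x) = 66x ⇒ μ = e^(33x²).
Q(x) = 0 so μ y is constant: y = Ce^(-33x²).


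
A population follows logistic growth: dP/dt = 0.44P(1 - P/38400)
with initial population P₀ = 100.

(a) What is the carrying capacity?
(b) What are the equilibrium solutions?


Logistic ODE dP/dt = 0.44P(1 - P/38400) has equilibria where dP/dt = 0, i.e. P = 0 or P = 38400.
The coefficient (1 - P/K) = 0 when P = K, identifying K = 38400 as the carrying capacity.
(a) K = 38400; (b) equilibria P = 0 and P = 38400.


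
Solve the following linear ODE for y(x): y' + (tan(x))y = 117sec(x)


P(x) = tan(x) ⇒ μ = e^(∫tan(x)dx) = sec(x).
(sec(x) y)' = 117sec²(x) ⇒ sec(x) y = 117tan(x) + C.
Multiply by cos(x): y = 117sin(x) + C·cos(x).


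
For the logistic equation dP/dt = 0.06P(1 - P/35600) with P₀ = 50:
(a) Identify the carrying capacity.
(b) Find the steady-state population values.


Logistic ODE dP/dt = 0.06P(1 - P/35600) has equilibria where dP/dt = 0, i.e. P = 0 or P = 35600.
The coefficient (1 - P/K) = 0 when P = K, identifying K = 35600 as the carrying capacity.
(a) K = 35600; (b) equilibria P = 0 and P = 35600.


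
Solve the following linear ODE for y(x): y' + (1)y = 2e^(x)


P(x) = 1 ⇒ μ = e^(x).
(μ y)' = 2e^(2x) ⇒ μ y = (2/2)e^(2x) + C.
Divide by μ: y = e^(x) + Ce^(-x).


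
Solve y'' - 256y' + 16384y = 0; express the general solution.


Characteristic equation: r² - 256r + 16384 = 0, i.e. (r - 128)² = 0.
Repeated root r = 128; include an x factor for the second linearly independent solution.
General solution: y = (C₁ + C₂x)e^(128x).


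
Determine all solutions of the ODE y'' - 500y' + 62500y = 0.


Characteristic equation: r² - 500r + 62500 = 0, i.e. (r - 250)² = 0.
Repeated root r = 250; include an x factor for the second linearly independent solution.
General solution: y = (C₁ + C₂x)e^(250x).


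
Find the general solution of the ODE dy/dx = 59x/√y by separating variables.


Separate: √y dy = 59x dx.
Integrate: (2/3)y^(3/2) = (59/2)x² + C.


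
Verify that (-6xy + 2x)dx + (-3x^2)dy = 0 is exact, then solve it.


Check exactness: ∂M/∂y = -6x and ∂N/∂x = -6x; equal, so the equation is exact.
Integrate M with respect to x (treating y as constant): ∫M dx = -3x^2y + x^2 + h(y).
Differentiate w.r.t. y and set equal to N: all terms match, so h'(y) = 0 and h is a constant absorbed into C.
General solution: -3x^2y + x^2 = C.


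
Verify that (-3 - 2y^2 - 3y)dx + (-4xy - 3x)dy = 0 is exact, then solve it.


Check exactness: ∂M/∂y = -4y - 3 and ∂N/∂x = -4y - 3; equal, so the equation is exact.
Integrate M with respect to x (treating y as constant): ∫M dx = -3x - 2xy^2 - 3xy + h(y).
Differentiate w.r.t. y and set equal to N: all terms match, so h'(y) = 0 and h is a constant absorbed into C.
General solution: -3x - 2xy^2 - 3xy = C.


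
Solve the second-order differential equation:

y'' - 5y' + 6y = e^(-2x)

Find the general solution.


Characteristic roots of r² - 5r + 6 = 0 are 3, 2.
y_h = C₁e^(3x) + C₂e^(2x).
Forcing exponent -2 is not a characteristic root; try y_p = Ae^(-2x).
Substitute: A·(4 + (-5)·-2 + (6)) = A·20 = 1, so A = 1/20.
General solution: y = C₁e^(3x) + C₂e^(2x) + (1/20)e^(-2x).


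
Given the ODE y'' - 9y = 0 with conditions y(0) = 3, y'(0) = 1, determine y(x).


Characteristic roots of r² - 9 = 0 are 3, -3.
General solution y = c₁ e^(3x) + c₂ e^(-3x).
Apply y(0) = 3: c₁ + c₂ = 3. Apply y'(0) = 1: 3 c₁ - 3 c₂ = 1.
Solve: c₁ = 5/3, c₂ = 4/3.
Particular solution: y = (5/3)e^(3x) + (4/3)e^(-3x).


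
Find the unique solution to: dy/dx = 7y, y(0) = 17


General solution of y' = 7y is y = Ce^(7x).
Apply y(0) = 17: C = 17.
Particular solution: y = 17e^(7x).


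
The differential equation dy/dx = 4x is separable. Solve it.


Integrate both sides with respect to x: y = ∫ 4x dx = 2x^2 + C.


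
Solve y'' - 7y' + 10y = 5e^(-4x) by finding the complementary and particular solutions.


Characteristic roots of r² - 7r + 10 = 0 are 2, 5.
y_h = C₁e^(2x) + C₂e^(5x).
Forcing exponent -4 is not a characteristic root; try y_p = Ae^(-4x).
Substitute: A·(16 + (-7)·-4 + (10)) = A·54 = 5, so A = 5/54.
General solution: y = C₁e^(2x) + C₂e^(5x) + (5/54)e^(-4x).


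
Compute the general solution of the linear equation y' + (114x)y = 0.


P(x) = 114x ⇒ μ = e^(57x²).
Q(x) = 0 so μ y is constant: y = Ce^(-57x²).


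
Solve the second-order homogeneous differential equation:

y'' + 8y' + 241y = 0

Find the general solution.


Characteristic equation: r² + 8r + 241 = 0.
Discriminant is negative; roots r = -4 ± 15i (complex conjugate pair).
General solution uses e^(α x)(C₁ cos(β x) + C₂ sin(β x)): y = e^(-4x)(C₁cos(15x) + C₂sin(15x)).


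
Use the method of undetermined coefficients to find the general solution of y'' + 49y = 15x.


Homogeneous: r² + 49 = 0 ⇒ r = ±7i, y_h = C₁cos(7x) + C₂sin(7x).
Polynomial forcing; try y_p = Ax + B. Then y_p'' + 49 y_p = 49(Ax + B) = 15x, so B = 0 and A = 15/49.
General solution: y = C₁cos(7x) + C₂sin(7x) + (15/49)x.


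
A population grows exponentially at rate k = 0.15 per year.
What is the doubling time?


Exponential growth: P(t) = P₀ e^(0.15t). Set P(t)/P₀ = 2: e^(0.15t) = 2.
Solve: t = ln(2)/0.15 ≈ 4.62 years.


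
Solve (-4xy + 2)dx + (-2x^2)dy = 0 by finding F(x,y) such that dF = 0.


Check exactness: ∂M/∂y = -4x and ∂N/∂x = -4x; equal, so the equation is exact.
Integrate M with respect to x (treating y as constant): ∫M dx = -2x^2y + 2x + h(y).
Differentiate w.r.t. y and set equal to N: all terms match, so h'(y) = 0 and h is a constant absorbed into C.
General solution: -2x^2y + 2x = C.


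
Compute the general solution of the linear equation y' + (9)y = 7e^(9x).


P(x) = 9 ⇒ μ = e^(9x).
(μ y)' = 7e^(18x) ⇒ μ y = (7/18)e^(18x) + C.
Divide by μ: y = (7/18)e^(9x) + Ce^(-9x).


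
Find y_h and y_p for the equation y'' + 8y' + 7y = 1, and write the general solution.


Characteristic roots of r² + 8r + 7 = 0 are -7, -1.
y_h = C₁e^(-7x) + C₂e^(-x).
Constant forcing; try y_p = A. Then 7A = 1 ⇒ A = 1/7.
General solution: y = C₁e^(-7x) + C₂e^(-x) + 1/7.


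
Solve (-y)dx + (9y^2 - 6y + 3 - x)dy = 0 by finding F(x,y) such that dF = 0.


Check exactness: ∂M/∂y = -1 and ∂N/∂x = -1; equal, so the equation is exact.
Integrate M with respect to x (treating y as constant): ∫M dx = -xy + h(y).
Differentiate w.r.t. y and set equal to N: the x-dependent terms already match, leaving h'(y) = 9y^2 - 6y + 3. Integrate: h(y) = 3y^3 - 3y^2 + 3y.
So F(x,y) = 3y^3 - 3y^2 + 3y - xy.
General solution: 3y^3 - 3y^2 + 3y - xy = C.


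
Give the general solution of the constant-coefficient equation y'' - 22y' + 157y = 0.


Characteristic equation: r² - 22r + 157 = 0.
Discriminant is negative; roots r = 11 ± 6i (complex conjugate pair).
General solution uses e^(α x)(C₁ cos(β x) + C₂ sin(β x)): y = e^(11x)(C₁cos(6x) + C₂sin(6x)).


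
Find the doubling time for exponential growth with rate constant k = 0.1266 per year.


Exponential growth: P(t) = P₀ e^(0.1266t). Set P(t)/P₀ = 2: e^(0.1266t) = 2.
Solve: t = ln(2)/0.1266 ≈ 5.48 years.


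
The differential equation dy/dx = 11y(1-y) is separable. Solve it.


Separate: dy/[y(1-y)] = 11 dx.
Partial fractions: 1/[y(1-y)] = 1/y + 1/(1-y).
Integrate: ln|y/(1-y)| = 11x + C₀.
Solve for y: y = 1/(1 + Ce^(-11x)).


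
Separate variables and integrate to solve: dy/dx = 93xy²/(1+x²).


Separate: dy/y² = 93x/(1+x²) dx.
Integrate LHS: ∫ dy/y² = -1/y.
Integrate RHS via u = 1+x²: (93/2)ln(1+x²) + C.
Result: -1/y = (93/2)ln(1+x²) + C.


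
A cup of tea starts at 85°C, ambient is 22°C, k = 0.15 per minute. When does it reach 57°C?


From T(t) = T_a + (T₀ - T_a)e^(-kt), set T(t) = 57:
(57 - 22) / (85 - 22) = e^(-0.15t), so t = -ln(0.556)/0.15 ≈ 3.9 minutes.


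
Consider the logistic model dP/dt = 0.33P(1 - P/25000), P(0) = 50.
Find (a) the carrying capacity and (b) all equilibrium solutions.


Logistic ODE dP/dt = 0.33P(1 - P/25000) has equilibria where dP/dt = 0, i.e. P = 0 or P = 25000.
The coefficient (1 - P/K) = 0 when P = K, identifying K = 25000 as the carrying capacity.
(a) K = 25000; (b) equilibria P = 0 and P = 25000.


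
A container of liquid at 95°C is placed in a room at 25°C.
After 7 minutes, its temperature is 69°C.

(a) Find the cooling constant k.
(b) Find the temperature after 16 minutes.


Newton's law: T(t) = T_a + (T₀ - T_a)e^(-kt).
(a) Use T(7) = 69: (69 - 25)/(95 - 25) = e^(-k·7), so k = -ln(0.629)/7 ≈ 0.0663.
(b) Apply k to t = 16: T(16) = 25 + (70)e^(-1.061) ≈ 49.2°C.


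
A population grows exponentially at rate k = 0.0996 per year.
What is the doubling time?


Exponential growth: P(t) = P₀ e^(0.0996t). Set P(t)/P₀ = 2: e^(0.0996t) = 2.
Solve: t = ln(2)/0.0996 ≈ 6.96 years.


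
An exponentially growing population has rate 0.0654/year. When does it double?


Exponential growth: P(t) = P₀ e^(0.0654t). Set P(t)/P₀ = 2: e^(0.0654t) = 2.
Solve: t = ln(2)/0.0654 ≈ 10.60 years.


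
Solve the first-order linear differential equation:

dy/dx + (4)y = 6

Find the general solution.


P(x) = 4, Q(x) = 6; integrating factor μ = e^(4x).
(μ y)' = 6e^(4x) ⇒ μ y = (3/2)e^(4x) + C.
Divide by μ: y = 3/2 + Ce^(-4x).


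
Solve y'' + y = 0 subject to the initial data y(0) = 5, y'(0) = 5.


Characteristic roots of r² + 1 = 0 are ±1i, so y = C₁cos(x) + C₂sin(x).
Apply y(0) = 5: C₁ = 5. Differentiate and apply y'(0) = 5: 1·C₂ = 5, so C₂ = 5.
Particular solution: y = 5cos(x) + 5sin(x).


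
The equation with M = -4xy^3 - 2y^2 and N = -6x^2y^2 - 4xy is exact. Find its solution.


Check exactness: ∂M/∂y = -12xy^2 - 4y and ∂N/∂x = -12xy^2 - 4y; equal, so the equation is exact.
Integrate M with respect to x (treating y as constant): ∫M dx = -2x^2y^3 - 2xy^2 + h(y).
Differentiate w.r.t. y and set equal to N: all terms match, so h'(y) = 0 and h is a constant absorbed into C.
General solution: -2x^2y^3 - 2xy^2 = C.


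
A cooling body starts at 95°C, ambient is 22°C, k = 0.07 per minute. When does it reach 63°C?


From T(t) = T_a + (T₀ - T_a)e^(-kt), set T(t) = 63:
(63 - 22) / (95 - 22) = e^(-0.07t), so t = -ln(0.562)/0.07 ≈ 8.2 minutes.


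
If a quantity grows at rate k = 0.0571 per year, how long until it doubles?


Exponential growth: P(t) = P₀ e^(0.0571t). Set P(t)/P₀ = 2: e^(0.0571t) = 2.
Solve: t = ln(2)/0.0571 ≈ 12.14 years.


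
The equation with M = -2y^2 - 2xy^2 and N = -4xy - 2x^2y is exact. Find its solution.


Check exactness: ∂M/∂y = -4y - 4xy and ∂N/∂x = -4y - 4xy; equal, so the equation is exact.
Integrate M with respect to x (treating y as constant): ∫M dx = -2xy^2 - x^2y^2 + h(y).
Differentiate w.r.t. y and set equal to N: all terms match, so h'(y) = 0 and h is a constant absorbed into C.
General solution: -2xy^2 - x^2y^2 = C.


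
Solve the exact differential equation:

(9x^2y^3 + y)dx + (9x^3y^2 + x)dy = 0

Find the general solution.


Check exactness: ∂M/∂y = 27x^2y^2 + 1 and ∂N/∂x = 27x^2y^2 + 1; equal, so the equation is exact.
Integrate M with respect to x (treating y as constant): ∫M dx = 3x^3y^3 + xy + h(y).
Differentiate w.r.t. y and set equal to N: all terms match, so h'(y) = 0 and h is a constant absorbed into C.
General solution: 3x^3y^3 + xy = C.


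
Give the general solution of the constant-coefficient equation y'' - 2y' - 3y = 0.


Characteristic equation: r² - 2r - 3 = 0.
Factor: (r - 3)(r + 1) = 0 ⇒ r = 3, -1 (distinct real).
General solution: y = C₁e^(3x) + C₂e^(-x).


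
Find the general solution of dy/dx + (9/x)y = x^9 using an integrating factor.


P(x) = 9/x ⇒ μ = x^9.
(x^9 y)' = x^9·x^9 = x^18.
Integrate: x^9 y = x^19/(19) + C.
Solve for y: y = (1/19)x^10 + C/x^9.


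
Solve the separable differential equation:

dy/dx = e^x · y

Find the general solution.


Separate variables: dy/y = e^x dx.
Integrate: ln|y| = e^x + C₀.
Exponentiate: y = Ce^(e^x).


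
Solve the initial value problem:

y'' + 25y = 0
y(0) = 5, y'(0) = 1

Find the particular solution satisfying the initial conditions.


Characteristic roots of r² + 25 = 0 are ±5i, so y = C₁cos(5x) + C₂sin(5x).
Apply y(0) = 5: C₁ = 5. Differentiate and apply y'(0) = 1: 5·C₂ = 1, so C₂ = 1/5.
Particular solution: y = 5cos(5x) + (1/5)sin(5x).


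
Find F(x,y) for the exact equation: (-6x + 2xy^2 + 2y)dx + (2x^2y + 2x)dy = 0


Check exactness: ∂M/∂y = 4xy + 2 and ∂N/∂x = 4xy + 2; equal, so the equation is exact.
Integrate M with respect to x (treating y as constant): ∫M dx = -3x^2 + x^2y^2 + 2xy + h(y).
Differentiate w.r.t. y and set equal to N: all terms match, so h'(y) = 0 and h is a constant absorbed into C.
General solution: -3x^2 + x^2y^2 + 2xy = C.


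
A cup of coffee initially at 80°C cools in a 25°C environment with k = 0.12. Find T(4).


Newton's law: dT/dt = -k(T - T_a) has solution T(t) = T_a + (T₀ - T_a)e^(-kt).
Plug in T_a = 25, T₀ = 80, k = 0.12, t = 4: T(4) = 25 + (55)e^(-0.48) ≈ 59.0°C.


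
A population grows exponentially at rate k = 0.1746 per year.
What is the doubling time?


Exponential growth: P(t) = P₀ e^(0.1746t). Set P(t)/P₀ = 2: e^(0.1746t) = 2.
Solve: t = ln(2)/0.1746 ≈ 3.97 years.


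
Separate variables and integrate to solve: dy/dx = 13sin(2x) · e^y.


Separate: e^(-y) dy = 13sin(2x) dx.
Integrate: -e^(-y) = -(13/2)cos(2x) + C₀.
Rearrange: e^(-y) = (13/2)cos(2x) + C.


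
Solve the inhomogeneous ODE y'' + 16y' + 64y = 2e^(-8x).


Characteristic polynomial (r + 8)² = 0; repeated root r = -8.
y_h = (C₁ + C₂x)e^(-8x). Forcing matches the repeated root (resonance), so try y_p = Ax² e^(-8x).
Substitute and solve for A: 2A = 2, so A = 1.
General solution: y = (C₁ + C₂x + x²)e^(-8x).


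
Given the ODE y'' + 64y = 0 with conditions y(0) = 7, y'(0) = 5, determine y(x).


Characteristic roots of r² + 64 = 0 are ±8i, so y = C₁cos(8x) + C₂sin(8x).
Apply y(0) = 7: C₁ = 7. Differentiate and apply y'(0) = 5: 8·C₂ = 5, so C₂ = 5/8.
Particular solution: y = 7cos(8x) + (5/8)sin(8x).


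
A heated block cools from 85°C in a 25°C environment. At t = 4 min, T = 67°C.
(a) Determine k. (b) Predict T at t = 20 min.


Newton's law: T(t) = T_a + (T₀ - T_a)e^(-kt).
(a) Use T(4) = 67: (67 - 25)/(85 - 25) = e^(-k·4), so k = -ln(0.700)/4 ≈ 0.0892.
(b) Apply k to t = 20: T(20) = 25 + (60)e^(-1.783) ≈ 35.1°C.


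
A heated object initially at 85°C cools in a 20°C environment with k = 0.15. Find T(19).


Newton's law: dT/dt = -k(T - T_a) has solution T(t) = T_a + (T₀ - T_a)e^(-kt).
Plug in T_a = 20, T₀ = 85, k = 0.15, t = 19: T(19) = 20 + (65)e^(-2.85) ≈ 23.8°C.


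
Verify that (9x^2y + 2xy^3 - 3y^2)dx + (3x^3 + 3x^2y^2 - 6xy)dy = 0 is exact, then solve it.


Check exactness: ∂M/∂y = 9x^2 + 6xy^2 - 6y and ∂N/∂x = 9x^2 + 6xy^2 - 6y; equal, so the equation is exact.
Integrate M with respect to x (treating y as constant): ∫M dx = 3x^3y + x^2y^3 - 3xy^2 + h(y).
Differentiate w.r.t. y and set equal to N: all terms match, so h'(y) = 0 and h is a constant absorbed into C.
General solution: 3x^3y + x^2y^3 - 3xy^2 = C.


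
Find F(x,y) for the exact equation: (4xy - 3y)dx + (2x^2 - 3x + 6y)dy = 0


Check exactness: ∂M/∂y = 4x - 3 and ∂N/∂x = 4x - 3; equal, so the equation is exact.
Integrate M with respect to x (treating y as constant): ∫M dx = 2x^2y - 3xy + h(y).
Differentiate w.r.t. y and set equal to N: the x-dependent terms already match, leaving h'(y) = 6y. Integrate: h(y) = 3y^2.
So F(x,y) = 2x^2y - 3xy + 3y^2.
General solution: 2x^2y - 3xy + 3y^2 = C.


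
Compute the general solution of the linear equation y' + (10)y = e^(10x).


P(x) = 10 ⇒ μ = e^(10x).
(μ y)' = e^(20x) ⇒ μ y = e^(20x)/20 + C.
Divide by μ: y = (1/20)e^(10x) + Ce^(-10x).


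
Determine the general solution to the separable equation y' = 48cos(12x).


g(y) = 1, so integrate directly: y = ∫ 48cos(12x) dx = 4sin(12x) + C.


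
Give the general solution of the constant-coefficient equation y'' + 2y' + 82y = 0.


Characteristic equation: r² + 2r + 82 = 0.
Discriminant is negative; roots r = -1 ± 9i (complex conjugate pair).
General solution uses e^(α x)(C₁ cos(β x) + C₂ sin(β x)): y = e^(-x)(C₁cos(9x) + C₂sin(9x)).


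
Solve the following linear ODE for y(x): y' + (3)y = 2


P(x) = 3, Q(x) = 2; integrating factor μ = e^(3x).
(μ y)' = 2e^(3x) ⇒ μ y = (2/3)e^(3x) + C.
Divide by μ: y = 2/3 + Ce^(-3x).


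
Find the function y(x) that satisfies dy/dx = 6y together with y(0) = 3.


General solution of y' = 6y is y = Ce^(6x).
Apply y(0) = 3: C = 3.
Particular solution: y = 3e^(6x).


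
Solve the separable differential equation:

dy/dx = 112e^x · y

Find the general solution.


Separate variables: dy/y = 112e^x dx.
Integrate: ln|y| = 112e^x + C₀.
Exponentiate: y = Ce^(112e^x).


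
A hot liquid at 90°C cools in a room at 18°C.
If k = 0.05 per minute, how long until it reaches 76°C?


From T(t) = T_a + (T₀ - T_a)e^(-kt), set T(t) = 76:
(76 - 18) / (90 - 18) = e^(-0.05t), so t = -ln(0.806)/0.05 ≈ 4.3 minutes.


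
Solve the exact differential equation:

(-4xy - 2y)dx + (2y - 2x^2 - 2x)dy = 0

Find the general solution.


Check exactness: ∂M/∂y = -4x - 2 and ∂N/∂x = -4x - 2; equal, so the equation is exact.
Integrate M with respect to x (treating y as constant): ∫M dx = -2x^2y - 2xy + h(y).
Differentiate w.r.t. y and set equal to N: the x-dependent terms already match, leaving h'(y) = 2y. Integrate: h(y) = y^2.
So F(x,y) = y^2 - 2x^2y - 2xy.
General solution: y^2 - 2x^2y - 2xy = C.


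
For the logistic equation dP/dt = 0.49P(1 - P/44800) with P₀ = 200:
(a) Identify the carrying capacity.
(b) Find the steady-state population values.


Logistic ODE dP/dt = 0.49P(1 - P/44800) has equilibria where dP/dt = 0, i.e. P = 0 or P = 44800.
The coefficient (1 - P/K) = 0 when P = K, identifying K = 44800 as the carrying capacity.
(a) K = 44800; (b) equilibria P = 0 and P = 44800.


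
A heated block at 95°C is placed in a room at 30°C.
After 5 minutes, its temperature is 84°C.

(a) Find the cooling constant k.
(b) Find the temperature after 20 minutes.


Newton's law: T(t) = T_a + (T₀ - T_a)e^(-kt).
(a) Use T(5) = 84: (84 - 30)/(95 - 30) = e^(-k·5), so k = -ln(0.831)/5 ≈ 0.0371.
(b) Apply k to t = 20: T(20) = 30 + (65)e^(-0.742) ≈ 61.0°C.


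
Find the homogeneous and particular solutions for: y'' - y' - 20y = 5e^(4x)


Characteristic roots of r² - r - 20 = 0 are -4, 5.
y_h = C₁e^(-4x) + C₂e^(5x).
Forcing exponent 4 is not a characteristic root; try y_p = Ae^(4x).
Substitute: A·(16 + (-1)·4 + (-20)) = A·-8 = 5, so A = -5/8.
General solution: y = C₁e^(-4x) + C₂e^(5x) - (5/8)e^(4x).


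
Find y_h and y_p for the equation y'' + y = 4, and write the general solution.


Homogeneous part: r² + 1 = 0 ⇒ r = ±1i, so y_h = C₁cos(x) + C₂sin(x).
Try constant y_p = A; plug in: 1A = 4 ⇒ A = 4.
General solution: y = C₁cos(x) + C₂sin(x) + 4.


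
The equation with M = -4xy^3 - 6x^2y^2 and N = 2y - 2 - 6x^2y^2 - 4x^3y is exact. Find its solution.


Check exactness: ∂M/∂y = -12xy^2 - 12x^2y and ∂N/∂x = -12xy^2 - 12x^2y; equal, so the equation is exact.
Integrate M with respect to x (treating y as constant): ∫M dx = -2x^2y^3 - 2x^3y^2 + h(y).
Differentiate w.r.t. y and set equal to N: the x-dependent terms already match, leaving h'(y) = 2y - 2. Integrate: h(y) = y^2 - 2y.
So F(x,y) = y^2 - 2y - 2x^2y^3 - 2x^3y^2.
General solution: y^2 - 2y - 2x^2y^3 - 2x^3y^2 = C.


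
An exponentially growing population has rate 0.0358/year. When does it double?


Exponential growth: P(t) = P₀ e^(0.0358t). Set P(t)/P₀ = 2: e^(0.0358t) = 2.
Solve: t = ln(2)/0.0358 ≈ 19.36 years.


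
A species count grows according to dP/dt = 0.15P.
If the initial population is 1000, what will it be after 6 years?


The ODE dP/dt = 0.15P has solution P(t) = P(0)e^(0.15t).
Substitute P(0) = 1000 and t = 6: P(6) = 1000 e^(0.90) ≈ 2460.


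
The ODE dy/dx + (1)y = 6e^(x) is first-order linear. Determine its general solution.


P(x) = 1 ⇒ μ = e^(x).
(μ y)' = 6e^(2x) ⇒ μ y = (6/2)e^(2x) + C.
Divide by μ: y = 3e^(x) + Ce^(-x).


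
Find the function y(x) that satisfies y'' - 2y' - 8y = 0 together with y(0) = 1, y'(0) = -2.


Characteristic roots of r² - 2r - 8 = 0 are -2, 4.
General solution y = c₁ e^(-2x) + c₂ e^(4x).
Apply y(0) = 1: c₁ + c₂ = 1. Apply y'(0) = -2: -2 c₁ + 4 c₂ = -2.
Solve: c₁ = 1, c₂ = 0.
Particular solution: y = e^(-2x) + 0e^(4x).


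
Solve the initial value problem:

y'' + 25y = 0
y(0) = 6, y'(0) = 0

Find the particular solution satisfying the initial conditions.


Characteristic roots of r² + 25 = 0 are ±5i, so y = C₁cos(5x) + C₂sin(5x).
Apply y(0) = 6: C₁ = 6. Differentiate and apply y'(0) = 0: 5·C₂ = 0, so C₂ = 0.
Particular solution: y = 6cos(5x).


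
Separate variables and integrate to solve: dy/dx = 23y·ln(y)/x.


Separate: dy/[y ln(y)] = 23 dx/x.
Substitute u = ln(y): du/u = 23 dx/x.
Integrate: ln|ln(y)| = 23ln|x| + C₀, hence ln(y) = C·x^23.


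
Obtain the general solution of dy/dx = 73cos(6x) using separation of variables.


g(y) = 1, so integrate directly: y = ∫ 73cos(6x) dx = (73/6)sin(6x) + C.


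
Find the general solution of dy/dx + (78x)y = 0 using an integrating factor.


P(x) = 78x ⇒ μ = e^(39x²).
Q(x) = 0 so μ y is constant: y = Ce^(-39x²).


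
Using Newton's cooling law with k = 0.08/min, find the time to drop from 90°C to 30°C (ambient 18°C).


From T(t) = T_a + (T₀ - T_a)e^(-kt), set T(t) = 30:
(30 - 18) / (90 - 18) = e^(-0.08t), so t = -ln(0.167)/0.08 ≈ 22.4 minutes.


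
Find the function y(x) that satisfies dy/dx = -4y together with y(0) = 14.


General solution of y' = -4y is y = Ce^(-4x).
Apply y(0) = 14: C = 14.
Particular solution: y = 14e^(-4x).


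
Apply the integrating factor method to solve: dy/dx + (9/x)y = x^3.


P(x) = 9/x ⇒ μ = x^9.
(x^9 y)' = x^9·x^3 = x^12.
Integrate: x^9 y = x^13/(13) + C.
Solve for y: y = (1/13)x^4 + C/x^9.


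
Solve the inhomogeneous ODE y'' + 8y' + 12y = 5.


Characteristic roots of r² + 8r + 12 = 0 are -2, -6.
y_h = C₁e^(-2x) + C₂e^(-6x).
Constant forcing; try y_p = A. Then 12A = 5 ⇒ A = 5/12.
General solution: y = C₁e^(-2x) + C₂e^(-6x) + 5/12.


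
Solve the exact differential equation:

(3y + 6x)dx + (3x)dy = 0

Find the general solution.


Check exactness: ∂M/∂y = 3 and ∂N/∂x = 3; equal, so the equation is exact.
Integrate M with respect to x (treating y as constant): ∫M dx = 3xy + 3x^2 + h(y).
Differentiate w.r.t. y and set equal to N: all terms match, so h'(y) = 0 and h is a constant absorbed into C.
General solution: 3xy + 3x^2 = C.


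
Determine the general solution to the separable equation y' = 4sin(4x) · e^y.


Separate: e^(-y) dy = 4sin(4x) dx.
Integrate: -e^(-y) = -cos(4x) + C₀.
Rearrange: e^(-y) = cos(4x) + C.


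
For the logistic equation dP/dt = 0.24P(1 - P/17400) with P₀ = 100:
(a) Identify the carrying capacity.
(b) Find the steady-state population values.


Logistic ODE dP/dt = 0.24P(1 - P/17400) has equilibria where dP/dt = 0, i.e. P = 0 or P = 17400.
The coefficient (1 - P/K) = 0 when P = K, identifying K = 17400 as the carrying capacity.
(a) K = 17400; (b) equilibria P = 0 and P = 17400.


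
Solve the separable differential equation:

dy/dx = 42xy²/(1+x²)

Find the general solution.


Separate: dy/y² = 42x/(1+x²) dx.
Integrate LHS: ∫ dy/y² = -1/y.
Integrate RHS via u = 1+x²: 21ln(1+x²) + C.
Result: -1/y = 21ln(1+x²) + C.


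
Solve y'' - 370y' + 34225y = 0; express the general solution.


Characteristic equation: r² - 370r + 34225 = 0, i.e. (r - 185)² = 0.
Repeated root r = 185; include an x factor for the second linearly independent solution.
General solution: y = (C₁ + C₂x)e^(185x).


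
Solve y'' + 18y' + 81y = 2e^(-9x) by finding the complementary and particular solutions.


Characteristic polynomial (r + 9)² = 0; repeated root r = -9.
y_h = (C₁ + C₂x)e^(-9x). Forcing matches the repeated root (resonance), so try y_p = Ax² e^(-9x).
Substitute and solve for A: 2A = 2, so A = 1.
General solution: y = (C₁ + C₂x + x²)e^(-9x).


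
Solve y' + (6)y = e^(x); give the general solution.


P(x) = 6 ⇒ μ = e^(6x).
(μ y)' = e^(7x) ⇒ μ y = e^(7x)/7 + C.
Divide by μ: y = (1/7)e^(x) + Ce^(-6x).


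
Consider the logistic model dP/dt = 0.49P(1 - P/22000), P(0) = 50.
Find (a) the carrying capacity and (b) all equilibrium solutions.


Logistic ODE dP/dt = 0.49P(1 - P/22000) has equilibria where dP/dt = 0, i.e. P = 0 or P = 22000.
The coefficient (1 - P/K) = 0 when P = K, identifying K = 22000 as the carrying capacity.
(a) K = 22000; (b) equilibria P = 0 and P = 22000.


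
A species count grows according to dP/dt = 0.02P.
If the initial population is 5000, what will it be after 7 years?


The ODE dP/dt = 0.02P has solution P(t) = P(0)e^(0.02t).
Substitute P(0) = 5000 and t = 7: P(7) = 5000 e^(0.14) ≈ 5751.


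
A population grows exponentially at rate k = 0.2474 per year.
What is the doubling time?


Exponential growth: P(t) = P₀ e^(0.2474t). Set P(t)/P₀ = 2: e^(0.2474t) = 2.
Solve: t = ln(2)/0.2474 ≈ 2.80 years.


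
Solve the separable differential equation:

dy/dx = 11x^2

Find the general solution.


Integrate both sides with respect to x: y = ∫ 11x^2 dx = (11/3)x^3 + C.


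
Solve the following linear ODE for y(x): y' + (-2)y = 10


P(x) = -2 ⇒ μ = e^(-2x).
(μ y)' = 10e^(-2x) ⇒ μ y = -5e^(-2x) + C.
Divide by μ: y = -5 + Ce^(2x).


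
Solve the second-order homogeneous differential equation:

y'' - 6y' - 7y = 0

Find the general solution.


Characteristic equation: r² - 6r - 7 = 0.
Factor: (r + 1)(r - 7) = 0 ⇒ r = -1, 7 (distinct real).
General solution: y = C₁e^(-x) + C₂e^(7x).


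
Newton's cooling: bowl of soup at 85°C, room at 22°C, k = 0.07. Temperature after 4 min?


Newton's law: dT/dt = -k(T - T_a) has solution T(t) = T_a + (T₀ - T_a)e^(-kt).
Plug in T_a = 22, T₀ = 85, k = 0.07, t = 4: T(4) = 22 + (63)e^(-0.28) ≈ 69.6°C.


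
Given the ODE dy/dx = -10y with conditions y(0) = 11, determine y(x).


General solution of y' = -10y is y = Ce^(-10x).
Apply y(0) = 11: C = 11.
Particular solution: y = 11e^(-10x).


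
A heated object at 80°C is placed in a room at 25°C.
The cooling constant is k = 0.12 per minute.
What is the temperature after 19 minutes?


Newton's law: dT/dt = -k(T - T_a) has solution T(t) = T_a + (T₀ - T_a)e^(-kt).
Plug in T_a = 25, T₀ = 80, k = 0.12, t = 19: T(19) = 25 + (55)e^(-2.28) ≈ 30.6°C.


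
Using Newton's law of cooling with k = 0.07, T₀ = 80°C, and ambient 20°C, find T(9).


Newton's law: dT/dt = -k(T - T_a) has solution T(t) = T_a + (T₀ - T_a)e^(-kt).
Plug in T_a = 20, T₀ = 80, k = 0.07, t = 9: T(9) = 20 + (60)e^(-0.63) ≈ 52.0°C.


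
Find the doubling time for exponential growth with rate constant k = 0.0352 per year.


Exponential growth: P(t) = P₀ e^(0.0352t). Set P(t)/P₀ = 2: e^(0.0352t) = 2.
Solve: t = ln(2)/0.0352 ≈ 19.69 years.


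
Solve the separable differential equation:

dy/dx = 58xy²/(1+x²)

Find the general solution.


Separate: dy/y² = 58x/(1+x²) dx.
Integrate LHS: ∫ dy/y² = -1/y.
Integrate RHS via u = 1+x²: 29ln(1+x²) + C.
Result: -1/y = 29ln(1+x²) + C.


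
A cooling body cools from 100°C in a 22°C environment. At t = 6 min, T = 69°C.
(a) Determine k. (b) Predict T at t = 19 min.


Newton's law: T(t) = T_a + (T₀ - T_a)e^(-kt).
(a) Use T(6) = 69: (69 - 22)/(100 - 22) = e^(-k·6), so k = -ln(0.603)/6 ≈ 0.0844.
(b) Apply k to t = 19: T(19) = 22 + (78)e^(-1.604) ≈ 37.7°C.


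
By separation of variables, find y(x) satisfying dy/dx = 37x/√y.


Separate: √y dy = 37x dx.
Integrate: (2/3)y^(3/2) = (37/2)x² + C.


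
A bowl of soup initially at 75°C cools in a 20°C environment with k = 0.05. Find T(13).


Newton's law: dT/dt = -k(T - T_a) has solution T(t) = T_a + (T₀ - T_a)e^(-kt).
Plug in T_a = 20, T₀ = 75, k = 0.05, t = 13: T(13) = 20 + (55)e^(-0.65) ≈ 48.7°C.


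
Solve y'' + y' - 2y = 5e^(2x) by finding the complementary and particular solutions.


Characteristic roots of r² + r - 2 = 0 are 1, -2.
y_h = C₁e^(x) + C₂e^(-2x).
Forcing exponent 2 is not a characteristic root; try y_p = Ae^(2x).
Substitute: A·(4 + (1)·2 + (-2)) = A·4 = 5, so A = 5/4.
General solution: y = C₁e^(x) + C₂e^(-2x) + (5/4)e^(2x).


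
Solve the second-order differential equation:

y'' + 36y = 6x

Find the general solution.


Homogeneous: r² + 36 = 0 ⇒ r = ±6i, y_h = C₁cos(6x) + C₂sin(6x).
Polynomial forcing; try y_p = Ax + B. Then y_p'' + 36 y_p = 36(Ax + B) = 6x, so B = 0 and A = 1/6.
General solution: y = C₁cos(6x) + C₂sin(6x) + (1/6)x.


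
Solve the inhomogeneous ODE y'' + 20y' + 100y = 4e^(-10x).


Characteristic polynomial (r + 10)² = 0; repeated root r = -10.
y_h = (C₁ + C₂x)e^(-10x). Forcing matches the repeated root (resonance), so try y_p = Ax² e^(-10x).
Substitute and solve for A: 2A = 4, so A = 2.
General solution: y = (C₁ + C₂x + 2x²)e^(-10x).


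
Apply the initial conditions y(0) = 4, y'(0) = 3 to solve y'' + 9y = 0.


Characteristic roots of r² + 9 = 0 are ±3i, so y = C₁cos(3x) + C₂sin(3x).
Apply y(0) = 4: C₁ = 4. Differentiate and apply y'(0) = 3: 3·C₂ = 3, so C₂ = 1.
Particular solution: y = 4cos(3x) + sin(3x).


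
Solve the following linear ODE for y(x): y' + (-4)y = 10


P(x) = -4 ⇒ μ = e^(-4x).
(μ y)' = 10e^(-4x) ⇒ μ y = -(5/2)e^(-4x) + C.
Divide by μ: y = -5/2 + Ce^(4x).


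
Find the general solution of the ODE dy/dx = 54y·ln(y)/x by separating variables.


Separate: dy/[y ln(y)] = 54 dx/x.
Substitute u = ln(y): du/u = 54 dx/x.
Integrate: ln|ln(y)| = 54ln|x| + C₀, hence ln(y) = C·x^54.


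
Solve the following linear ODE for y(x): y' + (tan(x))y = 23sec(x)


P(x) = tan(x) ⇒ μ = e^(∫tan(x)dx) = sec(x).
(sec(x) y)' = 23sec²(x) ⇒ sec(x) y = 23tan(x) + C.
Multiply by cos(x): y = 23sin(x) + C·cos(x).


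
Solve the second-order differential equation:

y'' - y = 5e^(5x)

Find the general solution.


Characteristic roots of r² - 1 = 0 are -1, 1.
y_h = C₁e^(-x) + C₂e^(x).
Forcing exponent 5 is not a characteristic root; try y_p = Ae^(5x).
Substitute: A·(25 + (0)·5 + (-1)) = A·24 = 5, so A = 5/24.
General solution: y = C₁e^(-x) + C₂e^(x) + (5/24)e^(5x).
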